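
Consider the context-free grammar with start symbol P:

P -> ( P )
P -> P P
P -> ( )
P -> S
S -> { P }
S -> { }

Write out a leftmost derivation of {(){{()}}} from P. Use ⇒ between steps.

P ⇒ S ⇒ {P} ⇒ {PP} ⇒ {()P} ⇒ {()S} ⇒ {(){P}} ⇒ {(){S}} ⇒ {(){{P}}} ⇒ {(){{()}}}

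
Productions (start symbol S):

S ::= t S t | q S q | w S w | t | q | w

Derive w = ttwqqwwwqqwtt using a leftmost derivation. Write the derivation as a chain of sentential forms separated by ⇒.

S ⇒ tSt ⇒ ttStt ⇒ ttwSwtt ⇒ ttwqSqwtt ⇒ ttwqqSqqwtt ⇒ ttwqqwSwqqwtt ⇒ ttwqqwwwqqwtt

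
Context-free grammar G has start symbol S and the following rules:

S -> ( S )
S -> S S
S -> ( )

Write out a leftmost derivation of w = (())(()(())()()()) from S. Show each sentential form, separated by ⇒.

S ⇒ SS ⇒ (S)S ⇒ (())S ⇒ (())(S) ⇒ (())(SS) ⇒ (())(SSS) ⇒ (())(()SS) ⇒ (())(()SSS) ⇒ (())(()SSSS) ⇒ (())(()(S)SSS) ⇒ (())(()(())SSS) ⇒ (())(()(())()SS) ⇒ (())(()(())()()S) ⇒ (())(()(())()()())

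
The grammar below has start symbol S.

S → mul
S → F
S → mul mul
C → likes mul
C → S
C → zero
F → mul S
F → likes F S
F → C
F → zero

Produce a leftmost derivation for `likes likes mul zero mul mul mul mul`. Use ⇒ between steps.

S ⇒ F ⇒ likes F S ⇒ likes likes F S S ⇒ likes likes mul S S S ⇒ likes likes mul F S S ⇒ likes likes mul C S S ⇒ likes likes mul zero S S ⇒ likes likes mul zero mul mul S ⇒ likes likes mul zero mul mul mul mul

S ⇒ F   [S → F]
F ⇒ likes F S   [F → likes F S]
likes F S ⇒ likes likes F S S   [F → likes F S]
likes likes F S S ⇒ likes likes mul S S S   [F → mul S]
likes likes mul S S S ⇒ likes likes mul F S S   [S → F]
likes likes mul F S S ⇒ likes likes mul C S S   [F → C]
likes likes mul C S S ⇒ likes likes mul zero S S   [C → zero]
likes likes mul zero S S ⇒ likes likes mul zero mul mul S   [S → mul mul]
likes likes mul zero mul mul S ⇒ likes likes mul zero mul mul mul mul   [S → mul mul]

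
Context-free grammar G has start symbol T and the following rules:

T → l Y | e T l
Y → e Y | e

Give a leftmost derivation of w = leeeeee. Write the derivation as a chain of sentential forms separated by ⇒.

T ⇒ lY ⇒ leY ⇒ leeY ⇒ leeeY ⇒ leeeeY ⇒ leeeeeY ⇒ leeeeee

T ⇒ lY   [T → l Y]
lY ⇒ leY   [Y → e Y]
leY ⇒ leeY   [Y → e Y]
leeY ⇒ leeeY   [Y → e Y]
leeeY ⇒ leeeeY   [Y → e Y]
leeeeY ⇒ leeeeeY   [Y → e Y]
leeeeeY ⇒ leeeeee   [Y → e]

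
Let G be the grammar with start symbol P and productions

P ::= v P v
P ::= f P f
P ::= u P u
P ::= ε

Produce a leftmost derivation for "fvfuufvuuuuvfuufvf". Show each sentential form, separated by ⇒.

P ⇒ fPf ⇒ fvPvf ⇒ fvfPfvf ⇒ fvfuPufvf ⇒ fvfuuPuufvf ⇒ fvfuufPfuufvf ⇒ fvfuufvPvfuufvf ⇒ fvfuufvuPuvfuufvf ⇒ fvfuufvuuPuuvfuufvf ⇒ fvfuufvuuuuvfuufvf

P ⇒ fPf   [P ::= f P f]
fPf ⇒ fvPvf   [P ::= v P v]
fvPvf ⇒ fvfPfvf   [P ::= f P f]
fvfPfvf ⇒ fvfuPufvf   [P ::= u P u]
fvfuPufvf ⇒ fvfuuPuufvf   [P ::= u P u]
fvfuuPuufvf ⇒ fvfuufPfuufvf   [P ::= f P f]
fvfuufPfuufvf ⇒ fvfuufvPvfuufvf   [P ::= v P v]
fvfuufvPvfuufvf ⇒ fvfuufvuPuvfuufvf   [P ::= u P u]
fvfuufvuPuvfuufvf ⇒ fvfuufvuuPuuvfuufvf   [P ::= u P u]
fvfuufvuuPuuvfuufvf ⇒ fvfuufvuuuuvfuufvf   [P ::= ε]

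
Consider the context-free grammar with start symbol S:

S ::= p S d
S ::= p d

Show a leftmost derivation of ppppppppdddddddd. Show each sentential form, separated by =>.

S => pSd   [S ::= p S d]
pSd => ppSdd   [S ::= p S d]
ppSdd => pppSddd   [S ::= p S d]
pppSddd => ppppSdddd   [S ::= p S d]
ppppSdddd => pppppSddddd   [S ::= p S d]
pppppSddddd => ppppppSdddddd   [S ::= p S d]
ppppppSdddddd => pppppppSddddddd   [S ::= p S d]
pppppppSddddddd => ppppppppdddddddd   [S ::= p d]

S => pSd => ppSdd => pppSddd => ppppSdddd => pppppSddddd => ppppppSdddddd => pppppppSddddddd => ppppppppdddddddd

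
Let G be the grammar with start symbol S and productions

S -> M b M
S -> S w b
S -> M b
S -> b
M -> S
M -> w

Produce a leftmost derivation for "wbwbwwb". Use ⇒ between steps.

S ⇒ Swb ⇒ MbMwb ⇒ wbMwb ⇒ wbSwb ⇒ wbMbMwb ⇒ wbwbMwb ⇒ wbwbwwb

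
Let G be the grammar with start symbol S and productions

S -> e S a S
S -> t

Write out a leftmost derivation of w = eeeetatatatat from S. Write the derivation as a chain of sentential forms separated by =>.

S => eSaS => eeSaSaS => eeeSaSaSaS => eeeeSaSaSaSaS => eeeetaSaSaSaS => eeeetataSaSaS => eeeetatataSaS => eeeetatatataS => eeeetatatatat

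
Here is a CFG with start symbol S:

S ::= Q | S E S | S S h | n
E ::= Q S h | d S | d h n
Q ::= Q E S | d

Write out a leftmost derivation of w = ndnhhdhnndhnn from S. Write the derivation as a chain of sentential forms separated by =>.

S=>SES=>SESES=>SShESES=>nShESES=>nSShhESES=>nQShhESES=>ndShhESES=>ndnhhESES=>ndnhhdhnSES=>ndnhhdhnnES=>ndnhhdhnndhnS=>ndnhhdhnndhnn

S => SES   [S ::= S E S]
SES => SESES   [S ::= S E S]
SESES => SShESES   [S ::= S S h]
SShESES => nShESES   [S ::= n]
nShESES => nSShhESES   [S ::= S S h]
nSShhESES => nQShhESES   [S ::= Q]
nQShhESES => ndShhESES   [Q ::= d]
ndShhESES => ndnhhESES   [S ::= n]
ndnhhESES => ndnhhdhnSES   [E ::= d h n]
ndnhhdhnSES => ndnhhdhnnES   [S ::= n]
ndnhhdhnnES => ndnhhdhnndhnS   [E ::= d h n]
ndnhhdhnndhnS => ndnhhdhnndhnn   [S ::= n]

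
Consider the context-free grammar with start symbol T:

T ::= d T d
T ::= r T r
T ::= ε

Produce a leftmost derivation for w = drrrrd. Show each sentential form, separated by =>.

T => dTd => drTrd => drrTrrd => drrrrd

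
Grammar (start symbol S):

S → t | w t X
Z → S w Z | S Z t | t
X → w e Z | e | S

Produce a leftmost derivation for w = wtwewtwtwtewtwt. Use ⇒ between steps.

S ⇒ wtX ⇒ wtweZ ⇒ wtweSwZ ⇒ wtwewtXwZ ⇒ wtwewtSwZ ⇒ wtwewtwtXwZ ⇒ wtwewtwtSwZ ⇒ wtwewtwtwtXwZ ⇒ wtwewtwtwtewZ ⇒ wtwewtwtwtewSwZ ⇒ wtwewtwtwtewtwZ ⇒ wtwewtwtwtewtwt

S ⇒ wtX   [S → w t X]
wtX ⇒ wtweZ   [X → w e Z]
wtweZ ⇒ wtweSwZ   [Z → S w Z]
wtweSwZ ⇒ wtwewtXwZ   [S → w t X]
wtwewtXwZ ⇒ wtwewtSwZ   [X → S]
wtwewtSwZ ⇒ wtwewtwtXwZ   [S → w t X]
wtwewtwtXwZ ⇒ wtwewtwtSwZ   [X → S]
wtwewtwtSwZ ⇒ wtwewtwtwtXwZ   [S → w t X]
wtwewtwtwtXwZ ⇒ wtwewtwtwtewZ   [X → e]
wtwewtwtwtewZ ⇒ wtwewtwtwtewSwZ   [Z → S w Z]
wtwewtwtwtewSwZ ⇒ wtwewtwtwtewtwZ   [S → t]
wtwewtwtwtewtwZ ⇒ wtwewtwtwtewtwt   [Z → t]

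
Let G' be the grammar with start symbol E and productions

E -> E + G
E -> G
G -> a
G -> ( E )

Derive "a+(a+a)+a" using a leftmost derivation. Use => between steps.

E => E+G => E+G+G => G+G+G => a+G+G => a+(E)+G => a+(E+G)+G => a+(G+G)+G => a+(a+G)+G => a+(a+a)+G => a+(a+a)+a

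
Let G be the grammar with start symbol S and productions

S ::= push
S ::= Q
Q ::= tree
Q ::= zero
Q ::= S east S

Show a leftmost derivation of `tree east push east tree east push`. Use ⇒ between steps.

S ⇒ Q   [S ::= Q]
Q ⇒ S east S   [Q ::= S east S]
S east S ⇒ Q east S   [S ::= Q]
Q east S ⇒ tree east S   [Q ::= tree]
tree east S ⇒ tree east Q   [S ::= Q]
tree east Q ⇒ tree east S east S   [Q ::= S east S]
tree east S east S ⇒ tree east Q east S   [S ::= Q]
tree east Q east S ⇒ tree east S east S east S   [Q ::= S east S]
tree east S east S east S ⇒ tree east push east S east S   [S ::= push]
tree east push east S east S ⇒ tree east push east Q east S   [S ::= Q]
tree east push east Q east S ⇒ tree east push east tree east S   [Q ::= tree]
tree east push east tree east S ⇒ tree east push east tree east push   [S ::= push]

S ⇒ Q ⇒ S east S ⇒ Q east S ⇒ tree east S ⇒ tree east Q ⇒ tree east S east S ⇒ tree east Q east S ⇒ tree east S east S east S ⇒ tree east push east S east S ⇒ tree east push east Q east S ⇒ tree east push east tree east S ⇒ tree east push east tree east push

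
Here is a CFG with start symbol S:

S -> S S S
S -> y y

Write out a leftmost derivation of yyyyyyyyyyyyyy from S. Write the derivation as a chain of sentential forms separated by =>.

S => SSS => SSSSS => SSSSSSS => yySSSSSS => yyyySSSSS => yyyyyySSSS => yyyyyyyySSS => yyyyyyyyyySS => yyyyyyyyyyyyS => yyyyyyyyyyyyyy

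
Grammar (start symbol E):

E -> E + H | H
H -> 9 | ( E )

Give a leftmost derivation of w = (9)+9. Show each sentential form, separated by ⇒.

E ⇒ E+H ⇒ H+H ⇒ (E)+H ⇒ (H)+H ⇒ (9)+H ⇒ (9)+9

E ⇒ E+H   [E -> E + H]
E+H ⇒ H+H   [E -> H]
H+H ⇒ (E)+H   [H -> ( E )]
(E)+H ⇒ (H)+H   [E -> H]
(H)+H ⇒ (9)+H   [H -> 9]
(9)+H ⇒ (9)+9   [H -> 9]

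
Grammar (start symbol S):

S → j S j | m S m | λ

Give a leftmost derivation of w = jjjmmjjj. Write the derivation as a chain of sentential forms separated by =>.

S => jSj => jjSjj => jjjSjjj => jjjmSmjjj => jjjmmjjj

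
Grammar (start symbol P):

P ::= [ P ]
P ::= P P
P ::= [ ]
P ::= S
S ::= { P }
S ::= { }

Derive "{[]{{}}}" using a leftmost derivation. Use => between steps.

P => S   [P ::= S]
S => {P}   [S ::= { P }]
{P} => {PP}   [P ::= P P]
{PP} => {[]P}   [P ::= [ ]]
{[]P} => {[]S}   [P ::= S]
{[]S} => {[]{P}}   [S ::= { P }]
{[]{P}} => {[]{S}}   [P ::= S]
{[]{S}} => {[]{{}}}   [S ::= { }]

P=>S=>{P}=>{PP}=>{[]P}=>{[]S}=>{[]{P}}=>{[]{S}}=>{[]{{}}}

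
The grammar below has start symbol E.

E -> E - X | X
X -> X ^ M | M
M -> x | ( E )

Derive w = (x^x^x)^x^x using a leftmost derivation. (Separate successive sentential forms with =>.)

E=>X=>X^M=>X^M^M=>M^M^M=>(E)^M^M=>(X)^M^M=>(X^M)^M^M=>(X^M^M)^M^M=>(M^M^M)^M^M=>(x^M^M)^M^M=>(x^x^M)^M^M=>(x^x^x)^M^M=>(x^x^x)^x^M=>(x^x^x)^x^x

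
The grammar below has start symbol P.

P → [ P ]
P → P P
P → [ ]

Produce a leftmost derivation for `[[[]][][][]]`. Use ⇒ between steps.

P ⇒ [P]   [P → [ P ]]
[P] ⇒ [PP]   [P → P P]
[PP] ⇒ [PPP]   [P → P P]
[PPP] ⇒ [PPPP]   [P → P P]
[PPPP] ⇒ [[P]PPP]   [P → [ P ]]
[[P]PPP] ⇒ [[[]]PPP]   [P → [ ]]
[[[]]PPP] ⇒ [[[]][]PP]   [P → [ ]]
[[[]][]PP] ⇒ [[[]][][]P]   [P → [ ]]
[[[]][][]P] ⇒ [[[]][][][]]   [P → [ ]]

P ⇒ [P] ⇒ [PP] ⇒ [PPP] ⇒ [PPPP] ⇒ [[P]PPP] ⇒ [[[]]PPP] ⇒ [[[]][]PP] ⇒ [[[]][][]P] ⇒ [[[]][][][]]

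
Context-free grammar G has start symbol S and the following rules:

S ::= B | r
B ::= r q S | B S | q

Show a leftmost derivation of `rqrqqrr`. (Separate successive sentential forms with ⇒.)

S ⇒ B   [S ::= B]
B ⇒ rqS   [B ::= r q S]
rqS ⇒ rqB   [S ::= B]
rqB ⇒ rqBS   [B ::= B S]
rqBS ⇒ rqBSS   [B ::= B S]
rqBSS ⇒ rqrqSSS   [B ::= r q S]
rqrqSSS ⇒ rqrqBSS   [S ::= B]
rqrqBSS ⇒ rqrqqSS   [B ::= q]
rqrqqSS ⇒ rqrqqrS   [S ::= r]
rqrqqrS ⇒ rqrqqrr   [S ::= r]

S ⇒ B ⇒ rqS ⇒ rqB ⇒ rqBS ⇒ rqBSS ⇒ rqrqSSS ⇒ rqrqBSS ⇒ rqrqqSS ⇒ rqrqqrS ⇒ rqrqqrr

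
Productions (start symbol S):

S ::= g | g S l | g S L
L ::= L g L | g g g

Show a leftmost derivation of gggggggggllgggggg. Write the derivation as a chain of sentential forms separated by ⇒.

S ⇒ gSL ⇒ ggSLL ⇒ gggSlLL ⇒ ggggSllLL ⇒ gggggSLllLL ⇒ ggggggLllLL ⇒ gggggggggllLL ⇒ gggggggggllgggL ⇒ gggggggggllgggggg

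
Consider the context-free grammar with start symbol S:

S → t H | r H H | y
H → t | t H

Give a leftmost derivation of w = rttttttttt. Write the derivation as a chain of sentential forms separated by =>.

S=>rHH=>rtHH=>rttHH=>rtttH=>rttttH=>rtttttH=>rttttttH=>rtttttttH=>rttttttttH=>rttttttttt

S => rHH   [S → r H H]
rHH => rtHH   [H → t H]
rtHH => rttHH   [H → t H]
rttHH => rtttH   [H → t]
rtttH => rttttH   [H → t H]
rttttH => rtttttH   [H → t H]
rtttttH => rttttttH   [H → t H]
rttttttH => rtttttttH   [H → t H]
rtttttttH => rttttttttH   [H → t H]
rttttttttH => rttttttttt   [H → t]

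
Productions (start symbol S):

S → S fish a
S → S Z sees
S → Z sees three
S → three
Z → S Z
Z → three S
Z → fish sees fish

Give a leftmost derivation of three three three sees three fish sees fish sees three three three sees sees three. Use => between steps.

S => Z sees three => three S sees three => three S Z sees sees three => three Z sees three Z sees sees three => three S Z sees three Z sees sees three => three Z sees three Z sees three Z sees sees three => three three S sees three Z sees three Z sees sees three => three three three sees three Z sees three Z sees sees three => three three three sees three fish sees fish sees three Z sees sees three => three three three sees three fish sees fish sees three three S sees sees three => three three three sees three fish sees fish sees three three three sees sees three

S => Z sees three   [S → Z sees three]
Z sees three => three S sees three   [Z → three S]
three S sees three => three S Z sees sees three   [S → S Z sees]
three S Z sees sees three => three Z sees three Z sees sees three   [S → Z sees three]
three Z sees three Z sees sees three => three S Z sees three Z sees sees three   [Z → S Z]
three S Z sees three Z sees sees three => three Z sees three Z sees three Z sees sees three   [S → Z sees three]
three Z sees three Z sees three Z sees sees three => three three S sees three Z sees three Z sees sees three   [Z → three S]
three three S sees three Z sees three Z sees sees three => three three three sees three Z sees three Z sees sees three   [S → three]
three three three sees three Z sees three Z sees sees three => three three three sees three fish sees fish sees three Z sees sees three   [Z → fish sees fish]
three three three sees three fish sees fish sees three Z sees sees three => three three three sees three fish sees fish sees three three S sees sees three   [Z → three S]
three three three sees three fish sees fish sees three three S sees sees three => three three three sees three fish sees fish sees three three three sees sees three   [S → three]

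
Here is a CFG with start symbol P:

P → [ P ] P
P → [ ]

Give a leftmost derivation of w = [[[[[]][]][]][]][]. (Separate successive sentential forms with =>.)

P => [P]P   [P → [ P ] P]
[P]P => [[P]P]P   [P → [ P ] P]
[[P]P]P => [[[P]P]P]P   [P → [ P ] P]
[[[P]P]P]P => [[[[P]P]P]P]P   [P → [ P ] P]
[[[[P]P]P]P]P => [[[[[]]P]P]P]P   [P → [ ]]
[[[[[]]P]P]P]P => [[[[[]][]]P]P]P   [P → [ ]]
[[[[[]][]]P]P]P => [[[[[]][]][]]P]P   [P → [ ]]
[[[[[]][]][]]P]P => [[[[[]][]][]][]]P   [P → [ ]]
[[[[[]][]][]][]]P => [[[[[]][]][]][]][]   [P → [ ]]

P=>[P]P=>[[P]P]P=>[[[P]P]P]P=>[[[[P]P]P]P]P=>[[[[[]]P]P]P]P=>[[[[[]][]]P]P]P=>[[[[[]][]][]]P]P=>[[[[[]][]][]][]]P=>[[[[[]][]][]][]][]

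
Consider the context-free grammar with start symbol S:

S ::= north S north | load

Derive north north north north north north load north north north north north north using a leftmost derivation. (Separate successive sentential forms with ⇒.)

S ⇒ north S north ⇒ north north S north north ⇒ north north north S north north north ⇒ north north north north S north north north north ⇒ north north north north north S north north north north north ⇒ north north north north north north S north north north north north north ⇒ north north north north north north load north north north north north north

S ⇒ north S north   [S ::= north S north]
north S north ⇒ north north S north north   [S ::= north S north]
north north S north north ⇒ north north north S north north north   [S ::= north S north]
north north north S north north north ⇒ north north north north S north north north north   [S ::= north S north]
north north north north S north north north north ⇒ north north north north north S north north north north north   [S ::= north S north]
north north north north north S north north north north north ⇒ north north north north north north S north north north north north north   [S ::= north S north]
north north north north north north S north north north north north north ⇒ north north north north north north load north north north north north north   [S ::= load]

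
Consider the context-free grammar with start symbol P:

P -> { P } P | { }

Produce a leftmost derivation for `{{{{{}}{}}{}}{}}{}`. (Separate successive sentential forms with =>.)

P => {P}P => {{P}P}P => {{{P}P}P}P => {{{{P}P}P}P}P => {{{{{}}P}P}P}P => {{{{{}}{}}P}P}P => {{{{{}}{}}{}}P}P => {{{{{}}{}}{}}{}}P => {{{{{}}{}}{}}{}}{}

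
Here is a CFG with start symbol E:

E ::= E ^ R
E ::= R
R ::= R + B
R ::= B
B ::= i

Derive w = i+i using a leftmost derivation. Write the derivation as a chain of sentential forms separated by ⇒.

E ⇒ R ⇒ R+B ⇒ B+B ⇒ i+B ⇒ i+i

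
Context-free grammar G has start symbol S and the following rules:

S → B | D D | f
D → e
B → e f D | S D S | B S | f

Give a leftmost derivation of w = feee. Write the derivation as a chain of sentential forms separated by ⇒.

S ⇒ B   [S → B]
B ⇒ SDS   [B → S D S]
SDS ⇒ fDS   [S → f]
fDS ⇒ feS   [D → e]
feS ⇒ feDD   [S → D D]
feDD ⇒ feeD   [D → e]
feeD ⇒ feee   [D → e]

S ⇒ B ⇒ SDS ⇒ fDS ⇒ feS ⇒ feDD ⇒ feeD ⇒ feee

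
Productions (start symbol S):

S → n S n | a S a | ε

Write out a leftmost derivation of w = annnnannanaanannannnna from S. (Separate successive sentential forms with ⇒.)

S ⇒ aSa   [S → a S a]
aSa ⇒ anSna   [S → n S n]
anSna ⇒ annSnna   [S → n S n]
annSnna ⇒ annnSnnna   [S → n S n]
annnSnnna ⇒ annnnSnnnna   [S → n S n]
annnnSnnnna ⇒ annnnaSannnna   [S → a S a]
annnnaSannnna ⇒ annnnanSnannnna   [S → n S n]
annnnanSnannnna ⇒ annnnannSnnannnna   [S → n S n]
annnnannSnnannnna ⇒ annnnannaSannannnna   [S → a S a]
annnnannaSannannnna ⇒ annnnannanSnannannnna   [S → n S n]
annnnannanSnannannnna ⇒ annnnannanaSanannannnna   [S → a S a]
annnnannanaSanannannnna ⇒ annnnannanaanannannnna   [S → ε]

S ⇒ aSa ⇒ anSna ⇒ annSnna ⇒ annnSnnna ⇒ annnnSnnnna ⇒ annnnaSannnna ⇒ annnnanSnannnna ⇒ annnnannSnnannnna ⇒ annnnannaSannannnna ⇒ annnnannanSnannannnna ⇒ annnnannanaSanannannnna ⇒ annnnannanaanannannnna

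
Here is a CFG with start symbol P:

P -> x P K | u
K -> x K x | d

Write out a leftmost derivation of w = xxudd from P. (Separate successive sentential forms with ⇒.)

P ⇒ xPK ⇒ xxPKK ⇒ xxuKK ⇒ xxudK ⇒ xxudd

P ⇒ xPK   [P -> x P K]
xPK ⇒ xxPKK   [P -> x P K]
xxPKK ⇒ xxuKK   [P -> u]
xxuKK ⇒ xxudK   [K -> d]
xxudK ⇒ xxudd   [K -> d]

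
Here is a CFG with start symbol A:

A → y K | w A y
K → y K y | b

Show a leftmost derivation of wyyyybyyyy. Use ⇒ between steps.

A⇒wAy⇒wyKy⇒wyyKyy⇒wyyyKyyy⇒wyyyyKyyyy⇒wyyyybyyyy

A ⇒ wAy   [A → w A y]
wAy ⇒ wyKy   [A → y K]
wyKy ⇒ wyyKyy   [K → y K y]
wyyKyy ⇒ wyyyKyyy   [K → y K y]
wyyyKyyy ⇒ wyyyyKyyyy   [K → y K y]
wyyyyKyyyy ⇒ wyyyybyyyy   [K → b]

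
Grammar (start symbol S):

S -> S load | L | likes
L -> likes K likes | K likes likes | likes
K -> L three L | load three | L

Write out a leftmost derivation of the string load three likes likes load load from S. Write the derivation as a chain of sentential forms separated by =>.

S => S load   [S -> S load]
S load => S load load   [S -> S load]
S load load => L load load   [S -> L]
L load load => K likes likes load load   [L -> K likes likes]
K likes likes load load => load three likes likes load load   [K -> load three]

S => S load => S load load => L load load => K likes likes load load => load three likes likes load load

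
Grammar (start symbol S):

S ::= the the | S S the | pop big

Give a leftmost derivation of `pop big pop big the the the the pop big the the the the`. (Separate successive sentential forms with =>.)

S => S S the => S S the S the => S S the S the S the => S S the S the S the S the => pop big S the S the S the S the => pop big pop big the S the S the S the => pop big pop big the the the the S the S the => pop big pop big the the the the pop big the S the => pop big pop big the the the the pop big the the the the

S => S S the   [S ::= S S the]
S S the => S S the S the   [S ::= S S the]
S S the S the => S S the S the S the   [S ::= S S the]
S S the S the S the => S S the S the S the S the   [S ::= S S the]
S S the S the S the S the => pop big S the S the S the S the   [S ::= pop big]
pop big S the S the S the S the => pop big pop big the S the S the S the   [S ::= pop big]
pop big pop big the S the S the S the => pop big pop big the the the the S the S the   [S ::= the the]
pop big pop big the the the the S the S the => pop big pop big the the the the pop big the S the   [S ::= pop big]
pop big pop big the the the the pop big the S the => pop big pop big the the the the pop big the the the the   [S ::= the the]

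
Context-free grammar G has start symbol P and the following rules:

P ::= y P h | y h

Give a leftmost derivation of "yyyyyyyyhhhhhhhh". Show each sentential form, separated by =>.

P => yPh   [P ::= y P h]
yPh => yyPhh   [P ::= y P h]
yyPhh => yyyPhhh   [P ::= y P h]
yyyPhhh => yyyyPhhhh   [P ::= y P h]
yyyyPhhhh => yyyyyPhhhhh   [P ::= y P h]
yyyyyPhhhhh => yyyyyyPhhhhhh   [P ::= y P h]
yyyyyyPhhhhhh => yyyyyyyPhhhhhhh   [P ::= y P h]
yyyyyyyPhhhhhhh => yyyyyyyyhhhhhhhh   [P ::= y h]

P => yPh => yyPhh => yyyPhhh => yyyyPhhhh => yyyyyPhhhhh => yyyyyyPhhhhhh => yyyyyyyPhhhhhhh => yyyyyyyyhhhhhhhh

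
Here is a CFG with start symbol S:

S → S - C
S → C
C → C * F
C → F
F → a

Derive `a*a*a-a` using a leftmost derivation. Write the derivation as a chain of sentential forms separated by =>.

S => S-C => C-C => C*F-C => C*F*F-C => F*F*F-C => a*F*F-C => a*a*F-C => a*a*a-C => a*a*a-F => a*a*a-a

S => S-C   [S → S - C]
S-C => C-C   [S → C]
C-C => C*F-C   [C → C * F]
C*F-C => C*F*F-C   [C → C * F]
C*F*F-C => F*F*F-C   [C → F]
F*F*F-C => a*F*F-C   [F → a]
a*F*F-C => a*a*F-C   [F → a]
a*a*F-C => a*a*a-C   [F → a]
a*a*a-C => a*a*a-F   [C → F]
a*a*a-F => a*a*a-a   [F → a]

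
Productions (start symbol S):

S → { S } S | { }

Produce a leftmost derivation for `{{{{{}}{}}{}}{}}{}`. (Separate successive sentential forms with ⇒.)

S ⇒ {S}S ⇒ {{S}S}S ⇒ {{{S}S}S}S ⇒ {{{{S}S}S}S}S ⇒ {{{{{}}S}S}S}S ⇒ {{{{{}}{}}S}S}S ⇒ {{{{{}}{}}{}}S}S ⇒ {{{{{}}{}}{}}{}}S ⇒ {{{{{}}{}}{}}{}}{}

S ⇒ {S}S   [S → { S } S]
{S}S ⇒ {{S}S}S   [S → { S } S]
{{S}S}S ⇒ {{{S}S}S}S   [S → { S } S]
{{{S}S}S}S ⇒ {{{{S}S}S}S}S   [S → { S } S]
{{{{S}S}S}S}S ⇒ {{{{{}}S}S}S}S   [S → { }]
{{{{{}}S}S}S}S ⇒ {{{{{}}{}}S}S}S   [S → { }]
{{{{{}}{}}S}S}S ⇒ {{{{{}}{}}{}}S}S   [S → { }]
{{{{{}}{}}{}}S}S ⇒ {{{{{}}{}}{}}{}}S   [S → { }]
{{{{{}}{}}{}}{}}S ⇒ {{{{{}}{}}{}}{}}{}   [S → { }]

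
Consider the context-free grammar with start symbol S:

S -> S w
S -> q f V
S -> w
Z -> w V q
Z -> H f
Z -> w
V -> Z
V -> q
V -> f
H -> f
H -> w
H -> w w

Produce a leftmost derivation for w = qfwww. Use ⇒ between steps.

S ⇒ Sw ⇒ Sww ⇒ qfVww ⇒ qfZww ⇒ qfwww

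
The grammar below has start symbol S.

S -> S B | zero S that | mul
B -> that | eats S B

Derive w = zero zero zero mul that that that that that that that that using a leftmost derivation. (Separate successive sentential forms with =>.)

S => zero S that   [S -> zero S that]
zero S that => zero S B that   [S -> S B]
zero S B that => zero S B B that   [S -> S B]
zero S B B that => zero S B B B that   [S -> S B]
zero S B B B that => zero S B B B B that   [S -> S B]
zero S B B B B that => zero zero S that B B B B that   [S -> zero S that]
zero zero S that B B B B that => zero zero S B that B B B B that   [S -> S B]
zero zero S B that B B B B that => zero zero zero S that B that B B B B that   [S -> zero S that]
zero zero zero S that B that B B B B that => zero zero zero mul that B that B B B B that   [S -> mul]
zero zero zero mul that B that B B B B that => zero zero zero mul that that that B B B B that   [B -> that]
zero zero zero mul that that that B B B B that => zero zero zero mul that that that that B B B that   [B -> that]
zero zero zero mul that that that that B B B that => zero zero zero mul that that that that that B B that   [B -> that]
zero zero zero mul that that that that that B B that => zero zero zero mul that that that that that that B that   [B -> that]
zero zero zero mul that that that that that that B that => zero zero zero mul that that that that that that that that   [B -> that]

S => zero S that => zero S B that => zero S B B that => zero S B B B that => zero S B B B B that => zero zero S that B B B B that => zero zero S B that B B B B that => zero zero zero S that B that B B B B that => zero zero zero mul that B that B B B B that => zero zero zero mul that that that B B B B that => zero zero zero mul that that that that B B B that => zero zero zero mul that that that that that B B that => zero zero zero mul that that that that that that B that => zero zero zero mul that that that that that that that that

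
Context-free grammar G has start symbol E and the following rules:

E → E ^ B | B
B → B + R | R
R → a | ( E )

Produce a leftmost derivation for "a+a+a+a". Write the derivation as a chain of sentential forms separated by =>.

E=>B=>B+R=>B+R+R=>B+R+R+R=>R+R+R+R=>a+R+R+R=>a+a+R+R=>a+a+a+R=>a+a+a+a

E => B   [E → B]
B => B+R   [B → B + R]
B+R => B+R+R   [B → B + R]
B+R+R => B+R+R+R   [B → B + R]
B+R+R+R => R+R+R+R   [B → R]
R+R+R+R => a+R+R+R   [R → a]
a+R+R+R => a+a+R+R   [R → a]
a+a+R+R => a+a+a+R   [R → a]
a+a+a+R => a+a+a+a   [R → a]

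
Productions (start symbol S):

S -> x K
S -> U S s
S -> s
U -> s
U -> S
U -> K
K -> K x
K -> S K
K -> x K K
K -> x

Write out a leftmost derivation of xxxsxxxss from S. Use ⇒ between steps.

S ⇒ USs ⇒ SSs ⇒ xKSs ⇒ xKxSs ⇒ xSKxSs ⇒ xxKKxSs ⇒ xxxKxSs ⇒ xxxKxxSs ⇒ xxxSKxxSs ⇒ xxxsKxxSs ⇒ xxxsxxxSs ⇒ xxxsxxxss

S ⇒ USs   [S -> U S s]
USs ⇒ SSs   [U -> S]
SSs ⇒ xKSs   [S -> x K]
xKSs ⇒ xKxSs   [K -> K x]
xKxSs ⇒ xSKxSs   [K -> S K]
xSKxSs ⇒ xxKKxSs   [S -> x K]
xxKKxSs ⇒ xxxKxSs   [K -> x]
xxxKxSs ⇒ xxxKxxSs   [K -> K x]
xxxKxxSs ⇒ xxxSKxxSs   [K -> S K]
xxxSKxxSs ⇒ xxxsKxxSs   [S -> s]
xxxsKxxSs ⇒ xxxsxxxSs   [K -> x]
xxxsxxxSs ⇒ xxxsxxxss   [S -> s]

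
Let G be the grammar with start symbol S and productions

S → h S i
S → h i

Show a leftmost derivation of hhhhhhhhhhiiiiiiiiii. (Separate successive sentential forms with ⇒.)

S ⇒ hSi ⇒ hhSii ⇒ hhhSiii ⇒ hhhhSiiii ⇒ hhhhhSiiiii ⇒ hhhhhhSiiiiii ⇒ hhhhhhhSiiiiiii ⇒ hhhhhhhhSiiiiiiii ⇒ hhhhhhhhhSiiiiiiiii ⇒ hhhhhhhhhhiiiiiiiiii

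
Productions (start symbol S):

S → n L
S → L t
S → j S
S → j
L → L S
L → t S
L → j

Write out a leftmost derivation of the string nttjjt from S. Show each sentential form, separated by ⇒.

S ⇒ nL   [S → n L]
nL ⇒ ntS   [L → t S]
ntS ⇒ ntLt   [S → L t]
ntLt ⇒ ntLSt   [L → L S]
ntLSt ⇒ nttSSt   [L → t S]
nttSSt ⇒ nttjSt   [S → j]
nttjSt ⇒ nttjjt   [S → j]

S⇒nL⇒ntS⇒ntLt⇒ntLSt⇒nttSSt⇒nttjSt⇒nttjjt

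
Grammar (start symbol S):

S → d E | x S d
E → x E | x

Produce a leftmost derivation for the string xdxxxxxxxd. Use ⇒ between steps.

S⇒xSd⇒xdEd⇒xdxEd⇒xdxxEd⇒xdxxxEd⇒xdxxxxEd⇒xdxxxxxEd⇒xdxxxxxxEd⇒xdxxxxxxxd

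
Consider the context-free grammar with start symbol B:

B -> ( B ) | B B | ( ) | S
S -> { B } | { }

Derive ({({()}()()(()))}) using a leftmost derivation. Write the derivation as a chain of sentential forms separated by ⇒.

B⇒(B)⇒(S)⇒({B})⇒({(B)})⇒({(BB)})⇒({(BBB)})⇒({(SBB)})⇒({({B}BB)})⇒({({()}BB)})⇒({({()}()B)})⇒({({()}()BB)})⇒({({()}()()B)})⇒({({()}()()(B))})⇒({({()}()()(()))})

B ⇒ (B)   [B -> ( B )]
(B) ⇒ (S)   [B -> S]
(S) ⇒ ({B})   [S -> { B }]
({B}) ⇒ ({(B)})   [B -> ( B )]
({(B)}) ⇒ ({(BB)})   [B -> B B]
({(BB)}) ⇒ ({(BBB)})   [B -> B B]
({(BBB)}) ⇒ ({(SBB)})   [B -> S]
({(SBB)}) ⇒ ({({B}BB)})   [S -> { B }]
({({B}BB)}) ⇒ ({({()}BB)})   [B -> ( )]
({({()}BB)}) ⇒ ({({()}()B)})   [B -> ( )]
({({()}()B)}) ⇒ ({({()}()BB)})   [B -> B B]
({({()}()BB)}) ⇒ ({({()}()()B)})   [B -> ( )]
({({()}()()B)}) ⇒ ({({()}()()(B))})   [B -> ( B )]
({({()}()()(B))}) ⇒ ({({()}()()(()))})   [B -> ( )]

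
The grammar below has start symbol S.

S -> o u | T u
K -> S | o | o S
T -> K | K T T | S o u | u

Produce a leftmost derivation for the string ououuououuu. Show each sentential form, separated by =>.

S => Tu => KTTu => STTu => TuTTu => SouuTTu => ououuTTu => ououuSouTu => ououuououTu => ououuououuu

S => Tu   [S -> T u]
Tu => KTTu   [T -> K T T]
KTTu => STTu   [K -> S]
STTu => TuTTu   [S -> T u]
TuTTu => SouuTTu   [T -> S o u]
SouuTTu => ououuTTu   [S -> o u]
ououuTTu => ououuSouTu   [T -> S o u]
ououuSouTu => ououuououTu   [S -> o u]
ououuououTu => ououuououuu   [T -> u]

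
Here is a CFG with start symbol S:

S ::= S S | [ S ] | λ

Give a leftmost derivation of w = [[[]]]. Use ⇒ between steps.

S ⇒ [S] ⇒ [[S]] ⇒ [[SS]] ⇒ [[[S]S]] ⇒ [[[]S]] ⇒ [[[]]]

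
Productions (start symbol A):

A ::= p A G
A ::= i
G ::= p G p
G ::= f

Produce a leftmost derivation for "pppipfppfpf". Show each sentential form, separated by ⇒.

A ⇒ pAG ⇒ ppAGG ⇒ pppAGGG ⇒ pppiGGG ⇒ pppipGpGG ⇒ pppipfpGG ⇒ pppipfppGpG ⇒ pppipfppfpG ⇒ pppipfppfpf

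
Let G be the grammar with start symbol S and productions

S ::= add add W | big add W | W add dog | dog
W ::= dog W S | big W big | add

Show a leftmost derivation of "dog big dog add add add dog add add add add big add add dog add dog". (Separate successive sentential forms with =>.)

S => W add dog   [S ::= W add dog]
W add dog => dog W S add dog   [W ::= dog W S]
dog W S add dog => dog big W big S add dog   [W ::= big W big]
dog big W big S add dog => dog big dog W S big S add dog   [W ::= dog W S]
dog big dog W S big S add dog => dog big dog add S big S add dog   [W ::= add]
dog big dog add S big S add dog => dog big dog add add add W big S add dog   [S ::= add add W]
dog big dog add add add W big S add dog => dog big dog add add add dog W S big S add dog   [W ::= dog W S]
dog big dog add add add dog W S big S add dog => dog big dog add add add dog add S big S add dog   [W ::= add]
dog big dog add add add dog add S big S add dog => dog big dog add add add dog add add add W big S add dog   [S ::= add add W]
dog big dog add add add dog add add add W big S add dog => dog big dog add add add dog add add add add big S add dog   [W ::= add]
dog big dog add add add dog add add add add big S add dog => dog big dog add add add dog add add add add big W add dog add dog   [S ::= W add dog]
dog big dog add add add dog add add add add big W add dog add dog => dog big dog add add add dog add add add add big add add dog add dog   [W ::= add]

S => W add dog => dog W S add dog => dog big W big S add dog => dog big dog W S big S add dog => dog big dog add S big S add dog => dog big dog add add add W big S add dog => dog big dog add add add dog W S big S add dog => dog big dog add add add dog add S big S add dog => dog big dog add add add dog add add add W big S add dog => dog big dog add add add dog add add add add big S add dog => dog big dog add add add dog add add add add big W add dog add dog => dog big dog add add add dog add add add add big add add dog add dog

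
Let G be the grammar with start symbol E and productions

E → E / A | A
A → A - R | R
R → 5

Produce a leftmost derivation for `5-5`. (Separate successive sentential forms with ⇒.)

E⇒A⇒A-R⇒R-R⇒5-R⇒5-5

E ⇒ A   [E → A]
A ⇒ A-R   [A → A - R]
A-R ⇒ R-R   [A → R]
R-R ⇒ 5-R   [R → 5]
5-R ⇒ 5-5   [R → 5]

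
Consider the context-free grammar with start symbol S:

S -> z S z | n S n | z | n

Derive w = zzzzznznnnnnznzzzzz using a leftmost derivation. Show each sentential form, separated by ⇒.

S ⇒ zSz ⇒ zzSzz ⇒ zzzSzzz ⇒ zzzzSzzzz ⇒ zzzzzSzzzzz ⇒ zzzzznSnzzzzz ⇒ zzzzznzSznzzzzz ⇒ zzzzznznSnznzzzzz ⇒ zzzzznznnSnnznzzzzz ⇒ zzzzznznnnnnznzzzzz

S ⇒ zSz   [S -> z S z]
zSz ⇒ zzSzz   [S -> z S z]
zzSzz ⇒ zzzSzzz   [S -> z S z]
zzzSzzz ⇒ zzzzSzzzz   [S -> z S z]
zzzzSzzzz ⇒ zzzzzSzzzzz   [S -> z S z]
zzzzzSzzzzz ⇒ zzzzznSnzzzzz   [S -> n S n]
zzzzznSnzzzzz ⇒ zzzzznzSznzzzzz   [S -> z S z]
zzzzznzSznzzzzz ⇒ zzzzznznSnznzzzzz   [S -> n S n]
zzzzznznSnznzzzzz ⇒ zzzzznznnSnnznzzzzz   [S -> n S n]
zzzzznznnSnnznzzzzz ⇒ zzzzznznnnnnznzzzzz   [S -> n]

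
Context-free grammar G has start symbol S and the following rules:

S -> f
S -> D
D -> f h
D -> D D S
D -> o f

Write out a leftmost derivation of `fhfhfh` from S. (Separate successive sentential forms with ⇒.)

S⇒D⇒DDS⇒fhDS⇒fhfhS⇒fhfhD⇒fhfhfh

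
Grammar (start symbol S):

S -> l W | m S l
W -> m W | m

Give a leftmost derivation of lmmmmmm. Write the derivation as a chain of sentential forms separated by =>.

S => lW => lmW => lmmW => lmmmW => lmmmmW => lmmmmmW => lmmmmmm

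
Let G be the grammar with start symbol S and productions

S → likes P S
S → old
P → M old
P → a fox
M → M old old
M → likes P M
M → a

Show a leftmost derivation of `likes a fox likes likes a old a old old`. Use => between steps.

S => likes P S   [S → likes P S]
likes P S => likes a fox S   [P → a fox]
likes a fox S => likes a fox likes P S   [S → likes P S]
likes a fox likes P S => likes a fox likes M old S   [P → M old]
likes a fox likes M old S => likes a fox likes likes P M old S   [M → likes P M]
likes a fox likes likes P M old S => likes a fox likes likes M old M old S   [P → M old]
likes a fox likes likes M old M old S => likes a fox likes likes a old M old S   [M → a]
likes a fox likes likes a old M old S => likes a fox likes likes a old a old S   [M → a]
likes a fox likes likes a old a old S => likes a fox likes likes a old a old old   [S → old]

S => likes P S => likes a fox S => likes a fox likes P S => likes a fox likes M old S => likes a fox likes likes P M old S => likes a fox likes likes M old M old S => likes a fox likes likes a old M old S => likes a fox likes likes a old a old S => likes a fox likes likes a old a old old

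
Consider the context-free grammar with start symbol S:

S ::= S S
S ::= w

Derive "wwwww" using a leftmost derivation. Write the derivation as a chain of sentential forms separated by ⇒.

S ⇒ SS ⇒ SSS ⇒ SSSS ⇒ SSSSS ⇒ wSSSS ⇒ wwSSS ⇒ wwwSS ⇒ wwwwS ⇒ wwwww

S ⇒ SS   [S ::= S S]
SS ⇒ SSS   [S ::= S S]
SSS ⇒ SSSS   [S ::= S S]
SSSS ⇒ SSSSS   [S ::= S S]
SSSSS ⇒ wSSSS   [S ::= w]
wSSSS ⇒ wwSSS   [S ::= w]
wwSSS ⇒ wwwSS   [S ::= w]
wwwSS ⇒ wwwwS   [S ::= w]
wwwwS ⇒ wwwww   [S ::= w]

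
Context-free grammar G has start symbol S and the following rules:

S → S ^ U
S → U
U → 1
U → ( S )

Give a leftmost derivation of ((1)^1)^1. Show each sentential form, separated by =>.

S => S^U   [S → S ^ U]
S^U => U^U   [S → U]
U^U => (S)^U   [U → ( S )]
(S)^U => (S^U)^U   [S → S ^ U]
(S^U)^U => (U^U)^U   [S → U]
(U^U)^U => ((S)^U)^U   [U → ( S )]
((S)^U)^U => ((U)^U)^U   [S → U]
((U)^U)^U => ((1)^U)^U   [U → 1]
((1)^U)^U => ((1)^1)^U   [U → 1]
((1)^1)^U => ((1)^1)^1   [U → 1]

S => S^U => U^U => (S)^U => (S^U)^U => (U^U)^U => ((S)^U)^U => ((U)^U)^U => ((1)^U)^U => ((1)^1)^U => ((1)^1)^1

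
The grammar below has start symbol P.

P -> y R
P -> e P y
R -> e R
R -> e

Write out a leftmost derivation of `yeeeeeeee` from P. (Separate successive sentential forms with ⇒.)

P ⇒ yR   [P -> y R]
yR ⇒ yeR   [R -> e R]
yeR ⇒ yeeR   [R -> e R]
yeeR ⇒ yeeeR   [R -> e R]
yeeeR ⇒ yeeeeR   [R -> e R]
yeeeeR ⇒ yeeeeeR   [R -> e R]
yeeeeeR ⇒ yeeeeeeR   [R -> e R]
yeeeeeeR ⇒ yeeeeeeeR   [R -> e R]
yeeeeeeeR ⇒ yeeeeeeee   [R -> e]

P ⇒ yR ⇒ yeR ⇒ yeeR ⇒ yeeeR ⇒ yeeeeR ⇒ yeeeeeR ⇒ yeeeeeeR ⇒ yeeeeeeeR ⇒ yeeeeeeee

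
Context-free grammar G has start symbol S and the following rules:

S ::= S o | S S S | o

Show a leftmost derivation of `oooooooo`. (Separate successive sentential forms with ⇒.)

S ⇒ So ⇒ Soo ⇒ Sooo ⇒ SSSooo ⇒ oSSooo ⇒ oSSSSooo ⇒ ooSSSooo ⇒ oooSSooo ⇒ ooooSooo ⇒ oooooooo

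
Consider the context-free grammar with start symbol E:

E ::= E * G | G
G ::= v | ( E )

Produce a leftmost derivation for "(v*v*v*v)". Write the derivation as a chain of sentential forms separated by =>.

E => G   [E ::= G]
G => (E)   [G ::= ( E )]
(E) => (E*G)   [E ::= E * G]
(E*G) => (E*G*G)   [E ::= E * G]
(E*G*G) => (E*G*G*G)   [E ::= E * G]
(E*G*G*G) => (G*G*G*G)   [E ::= G]
(G*G*G*G) => (v*G*G*G)   [G ::= v]
(v*G*G*G) => (v*v*G*G)   [G ::= v]
(v*v*G*G) => (v*v*v*G)   [G ::= v]
(v*v*v*G) => (v*v*v*v)   [G ::= v]

E=>G=>(E)=>(E*G)=>(E*G*G)=>(E*G*G*G)=>(G*G*G*G)=>(v*G*G*G)=>(v*v*G*G)=>(v*v*v*G)=>(v*v*v*v)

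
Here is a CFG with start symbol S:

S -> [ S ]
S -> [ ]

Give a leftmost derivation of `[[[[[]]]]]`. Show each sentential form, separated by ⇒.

S⇒[S]⇒[[S]]⇒[[[S]]]⇒[[[[S]]]]⇒[[[[[]]]]]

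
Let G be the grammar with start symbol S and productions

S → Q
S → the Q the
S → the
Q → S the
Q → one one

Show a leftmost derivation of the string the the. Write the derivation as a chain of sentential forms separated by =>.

S => Q   [S → Q]
Q => S the   [Q → S the]
S the => the the   [S → the]

S => Q => S the => the the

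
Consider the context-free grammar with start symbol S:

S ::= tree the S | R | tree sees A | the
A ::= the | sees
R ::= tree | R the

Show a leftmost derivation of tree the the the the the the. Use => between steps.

S => R => R the => R the the => R the the the => R the the the the => R the the the the the => R the the the the the the => tree the the the the the the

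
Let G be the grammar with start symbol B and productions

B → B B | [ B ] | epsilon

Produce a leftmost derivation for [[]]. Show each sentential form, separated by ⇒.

B ⇒ BB ⇒ BBB ⇒ [B]BB ⇒ [BB]BB ⇒ [[B]B]BB ⇒ [[]B]BB ⇒ [[]]BB ⇒ [[]]B ⇒ [[]]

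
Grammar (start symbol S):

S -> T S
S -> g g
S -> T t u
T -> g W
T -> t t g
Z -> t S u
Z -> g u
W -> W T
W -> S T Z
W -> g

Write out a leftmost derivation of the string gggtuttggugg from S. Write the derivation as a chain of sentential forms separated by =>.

S=>TS=>gWS=>gSTZS=>gTtuTZS=>ggWtuTZS=>gggtuTZS=>gggtuttgZS=>gggtuttgguS=>gggtuttggugg

S => TS   [S -> T S]
TS => gWS   [T -> g W]
gWS => gSTZS   [W -> S T Z]
gSTZS => gTtuTZS   [S -> T t u]
gTtuTZS => ggWtuTZS   [T -> g W]
ggWtuTZS => gggtuTZS   [W -> g]
gggtuTZS => gggtuttgZS   [T -> t t g]
gggtuttgZS => gggtuttgguS   [Z -> g u]
gggtuttgguS => gggtuttggugg   [S -> g g]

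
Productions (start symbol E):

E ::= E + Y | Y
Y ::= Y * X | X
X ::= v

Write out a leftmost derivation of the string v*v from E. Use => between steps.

E=>Y=>Y*X=>X*X=>v*X=>v*v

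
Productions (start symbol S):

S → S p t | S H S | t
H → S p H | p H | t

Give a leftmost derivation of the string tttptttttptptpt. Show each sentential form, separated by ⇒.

S⇒Spt⇒Sptpt⇒Sptptpt⇒SHSptptpt⇒SHSHSptptpt⇒SHSHSHSptptpt⇒tHSHSHSptptpt⇒ttSHSHSptptpt⇒ttSptHSHSptptpt⇒tttptHSHSptptpt⇒tttpttSHSptptpt⇒tttptttHSptptpt⇒tttpttttSptptpt⇒tttptttttptptpt

S ⇒ Spt   [S → S p t]
Spt ⇒ Sptpt   [S → S p t]
Sptpt ⇒ Sptptpt   [S → S p t]
Sptptpt ⇒ SHSptptpt   [S → S H S]
SHSptptpt ⇒ SHSHSptptpt   [S → S H S]
SHSHSptptpt ⇒ SHSHSHSptptpt   [S → S H S]
SHSHSHSptptpt ⇒ tHSHSHSptptpt   [S → t]
tHSHSHSptptpt ⇒ ttSHSHSptptpt   [H → t]
ttSHSHSptptpt ⇒ ttSptHSHSptptpt   [S → S p t]
ttSptHSHSptptpt ⇒ tttptHSHSptptpt   [S → t]
tttptHSHSptptpt ⇒ tttpttSHSptptpt   [H → t]
tttpttSHSptptpt ⇒ tttptttHSptptpt   [S → t]
tttptttHSptptpt ⇒ tttpttttSptptpt   [H → t]
tttpttttSptptpt ⇒ tttptttttptptpt   [S → t]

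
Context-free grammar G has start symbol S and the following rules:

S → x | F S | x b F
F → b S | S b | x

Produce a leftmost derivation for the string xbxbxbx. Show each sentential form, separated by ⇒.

S ⇒ FS   [S → F S]
FS ⇒ SbS   [F → S b]
SbS ⇒ FSbS   [S → F S]
FSbS ⇒ SbSbS   [F → S b]
SbSbS ⇒ FSbSbS   [S → F S]
FSbSbS ⇒ SbSbSbS   [F → S b]
SbSbSbS ⇒ xbSbSbS   [S → x]
xbSbSbS ⇒ xbxbSbS   [S → x]
xbxbSbS ⇒ xbxbxbS   [S → x]
xbxbxbS ⇒ xbxbxbx   [S → x]

S ⇒ FS ⇒ SbS ⇒ FSbS ⇒ SbSbS ⇒ FSbSbS ⇒ SbSbSbS ⇒ xbSbSbS ⇒ xbxbSbS ⇒ xbxbxbS ⇒ xbxbxbx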